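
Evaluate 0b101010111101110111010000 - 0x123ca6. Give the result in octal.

0o46320452

0b101010111101110111010000 = 0o52756720 in octal.
0x123ca6 = 0o4436246 in octal.
Subtract column by column in base 8:
  0-6 → 2 (borrow)
  2-4-1 → 5 (borrow)
  7-2-1 → 4
  6-6 → 0
  5-3 → 2
  7-4 → 3
  2-4 → 6 (borrow)
  5-0-1 → 4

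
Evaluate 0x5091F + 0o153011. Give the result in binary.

0b1011101111100101000

0x5091F = 0b1010000100100011111 in binary.
0o153011 = 0b1101011000001001 in binary.
Add column by column in base 2, right to left:
  1+1 = 0 carry 1
  1+0+1 = 0 carry 1
  1+0+1 = 0 carry 1
  1+1+1 = 1 carry 1
  1+0+1 = 0 carry 1
  0+0+1 = 1
  0+0 = 0
  0+0 = 0
  1+0 = 1
  0+1 = 1
  0+1 = 1
  1+0 = 1
  0+1 = 1
  0+0 = 0
  0+1 = 1
  0+1 = 1
  1+0 = 1
  0+0 = 0
  1+0 = 1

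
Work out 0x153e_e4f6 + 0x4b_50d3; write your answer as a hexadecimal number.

0x158a35c9

Add column by column in base 16, right to left:
  6+3 = 9
  f+d = c carry 1
  4+0+1 = 5
  e+5 = 3 carry 1
  e+b+1 = a carry 1
  3+4+1 = 8
  5+0 = 5
  1+0 = 1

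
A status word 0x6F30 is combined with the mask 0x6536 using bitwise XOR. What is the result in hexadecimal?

XOR each hex digit independently (no carries):
  6^6=0, F^5=A, 3^3=0, 0^6=6

0x0A06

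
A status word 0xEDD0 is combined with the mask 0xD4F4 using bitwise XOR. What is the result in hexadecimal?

XOR each hex digit independently (no carries):
  E^D=3, D^4=9, D^F=2, 0^4=4

0x3924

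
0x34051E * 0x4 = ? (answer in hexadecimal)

0xD01478

Multiply each base-16 digit by 4, carrying:
  E×4 = 56 → write 8 carry 3
  1×4+3 = 7 → write 7
  5×4 = 20 → write 4 carry 1
  0×4+1 = 1 → write 1
  4×4 = 16 → write 0 carry 1
  3×4+1 = 13 → write D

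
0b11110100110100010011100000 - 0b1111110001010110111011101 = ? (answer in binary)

Subtract column by column in base 2:
  0-1 → 1 (borrow)
  0-0-1 → 1 (borrow)
  0-1-1 → 0 (borrow)
  0-1-1 → 0 (borrow)
  0-1-1 → 0 (borrow)
  1-0-1 → 0
  1-1 → 0
  1-1 → 0
  0-1 → 1 (borrow)
  0-0-1 → 1 (borrow)
  1-1-1 → 1 (borrow)
  0-1-1 → 0 (borrow)
  0-0-1 → 1 (borrow)
  0-1-1 → 0 (borrow)
  1-0-1 → 0
  0-1 → 1 (borrow)
  1-0-1 → 0
  1-0 → 1
  0-0 → 0
  0-1 → 1 (borrow)
  1-1-1 → 1 (borrow)
  0-1-1 → 0 (borrow)
  1-1-1 → 1 (borrow)
  1-1-1 → 1 (borrow)
  1-1-1 → 1 (borrow)
  1-0-1 → 0

0b1110110101001011100000011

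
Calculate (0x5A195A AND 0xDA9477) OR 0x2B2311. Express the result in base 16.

0x7B3353

0x5A195A AND 0xDA9477 = 0x5A1052.
Then OR with 0x2B2311.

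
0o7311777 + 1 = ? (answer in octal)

The trailing 3 digits are 7 (max in base 8), so adding 1 cascades: they roll to 0 and the next digit up increments.

0o7312000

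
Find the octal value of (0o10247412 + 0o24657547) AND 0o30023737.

Add column by column in base 8, right to left:
  2+7 = 1 carry 1
  1+4+1 = 6
  4+5 = 1 carry 1
  7+7+1 = 7 carry 1
  4+5+1 = 2 carry 1
  2+6+1 = 1 carry 1
  0+4+1 = 5
  1+2 = 3
Sum = 0o35127161; now AND with 0o30023737:
  3&3=3, 5&0=0, 1&0=0, 2&2=2, 7&3=3, 1&7=1, 6&3=2, 1&7=1

0o30023121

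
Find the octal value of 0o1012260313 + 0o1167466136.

Add column by column in base 8, right to left:
  3+6 = 1 carry 1
  1+3+1 = 5
  3+1 = 4
  0+6 = 6
  6+6 = 4 carry 1
  2+4+1 = 7
  2+7 = 1 carry 1
  1+6+1 = 0 carry 1
  0+1+1 = 2
  1+1 = 2

0o2201746451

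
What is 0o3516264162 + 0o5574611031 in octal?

0o11313075213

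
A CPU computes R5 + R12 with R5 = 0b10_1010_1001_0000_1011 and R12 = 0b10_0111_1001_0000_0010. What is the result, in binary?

0b1010010001000001101

Add column by column in base 2, right to left:
  1+0 = 1
  1+1 = 0 carry 1
  0+0+1 = 1
  1+0 = 1
  0+0 = 0
  0+0 = 0
  0+0 = 0
  0+0 = 0
  1+1 = 0 carry 1
  0+0+1 = 1
  0+0 = 0
  1+1 = 0 carry 1
  0+1+1 = 0 carry 1
  1+1+1 = 1 carry 1
  0+1+1 = 0 carry 1
  1+0+1 = 0 carry 1
  0+0+1 = 1
  1+1 = 0 carry 1
  final carry 1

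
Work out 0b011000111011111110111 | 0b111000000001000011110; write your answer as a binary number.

0b111000111011111111111

OR bit by bit (1 where either bit is 1):
  011000111011111110111
| 111000000001000011110
= 111000111011111111111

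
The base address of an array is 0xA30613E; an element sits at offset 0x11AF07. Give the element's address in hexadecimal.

0xA421045

Add column by column in base 16, right to left:
  E+7 = 5 carry 1
  3+0+1 = 4
  1+F = 0 carry 1
  6+A+1 = 1 carry 1
  0+1+1 = 2
  3+1 = 4
  A+0 = A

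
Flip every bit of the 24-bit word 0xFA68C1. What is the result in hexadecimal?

0x05973E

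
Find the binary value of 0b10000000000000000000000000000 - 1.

0b1111111111111111111111111111

The trailing 28 digits are 0, so subtracting 1 borrows through: they become 1 and the next digit up decrements.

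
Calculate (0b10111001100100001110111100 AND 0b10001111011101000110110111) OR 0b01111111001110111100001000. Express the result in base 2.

0b11111111001110111110111100

0b10111001100100001110111100 AND 0b10001111011101000110110111 = 0b10001001000100000110110100.
Then OR with 0b01111111001110111100001000.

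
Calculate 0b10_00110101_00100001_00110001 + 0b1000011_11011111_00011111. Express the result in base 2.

Add column by column in base 2, right to left:
  1+1 = 0 carry 1
  0+1+1 = 0 carry 1
  0+1+1 = 0 carry 1
  0+1+1 = 0 carry 1
  1+1+1 = 1 carry 1
  1+0+1 = 0 carry 1
  0+0+1 = 1
  0+0 = 0
  1+1 = 0 carry 1
  0+1+1 = 0 carry 1
  0+1+1 = 0 carry 1
  0+1+1 = 0 carry 1
  0+1+1 = 0 carry 1
  1+0+1 = 0 carry 1
  0+1+1 = 0 carry 1
  0+1+1 = 0 carry 1
  1+1+1 = 1 carry 1
  0+1+1 = 0 carry 1
  1+0+1 = 0 carry 1
  0+0+1 = 1
  1+0 = 1
  1+0 = 1
  0+1 = 1
  0+0 = 0
  0+0 = 0
  1+0 = 1

0b10011110010000000001010000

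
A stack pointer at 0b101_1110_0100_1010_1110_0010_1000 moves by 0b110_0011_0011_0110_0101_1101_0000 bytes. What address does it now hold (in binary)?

Add column by column in base 2, right to left:
  0+0 = 0
  0+0 = 0
  0+0 = 0
  1+0 = 1
  0+1 = 1
  1+0 = 1
  0+1 = 1
  0+1 = 1
  0+1 = 1
  1+0 = 1
  1+1 = 0 carry 1
  1+0+1 = 0 carry 1
  0+0+1 = 1
  1+1 = 0 carry 1
  0+1+1 = 0 carry 1
  1+0+1 = 0 carry 1
  0+1+1 = 0 carry 1
  0+1+1 = 0 carry 1
  1+0+1 = 0 carry 1
  0+0+1 = 1
  0+1 = 1
  1+1 = 0 carry 1
  1+0+1 = 0 carry 1
  1+0+1 = 0 carry 1
  1+0+1 = 0 carry 1
  0+1+1 = 0 carry 1
  1+1+1 = 1 carry 1
  final carry 1

0b1100000110000001001111111000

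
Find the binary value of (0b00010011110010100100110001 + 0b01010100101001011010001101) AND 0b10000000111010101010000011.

0b11010101010000010

Add column by column in base 2, right to left:
  1+1 = 0 carry 1
  0+0+1 = 1
  0+1 = 1
  0+1 = 1
  1+0 = 1
  1+0 = 1
  0+0 = 0
  0+1 = 1
  1+0 = 1
  0+1 = 1
  0+1 = 1
  1+0 = 1
  0+1 = 1
  1+0 = 1
  0+0 = 0
  0+1 = 1
  1+0 = 1
  1+1 = 0 carry 1
  1+0+1 = 0 carry 1
  1+0+1 = 0 carry 1
  0+1+1 = 0 carry 1
  0+0+1 = 1
  1+1 = 0 carry 1
  0+0+1 = 1
  0+1 = 1
Sum = 0b1101000011011111110111110; now AND with 0b10000000111010101010000011:
  01101000011011111110111110
& 10000000111010101010000011
= 00000000011010101010000010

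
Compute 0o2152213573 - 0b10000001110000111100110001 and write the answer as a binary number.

0o2152213573 = 0b10001101010010001011101111011 in binary.
Subtract column by column in base 2:
  1-1 → 0
  1-0 → 1
  0-0 → 0
  1-0 → 1
  1-1 → 0
  1-1 → 0
  1-0 → 1
  0-0 → 0
  1-1 → 0
  1-1 → 0
  1-1 → 0
  0-1 → 1 (borrow)
  1-0-1 → 0
  0-0 → 0
  0-0 → 0
  0-0 → 0
  1-1 → 0
  0-1 → 1 (borrow)
  0-1-1 → 0 (borrow)
  1-0-1 → 0
  0-0 → 0
  1-0 → 1
  0-0 → 0
  1-0 → 1
  1-0 → 1
  0-1 → 1 (borrow)
  0-0-1 → 1 (borrow)
  0-0-1 → 1 (borrow)
  1-0-1 → 0

0b1111101000100000100001001010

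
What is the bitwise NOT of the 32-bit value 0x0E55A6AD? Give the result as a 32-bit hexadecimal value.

0xF1AA5952

Each hex digit d becomes F−d:
  0→F, E→1, 5→A, 5→A, A→5, 6→9, A→5, D→2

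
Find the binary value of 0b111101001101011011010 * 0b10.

0b1111010011010110110100

Multiply each base-2 digit by 2, carrying:
  0×2 = 0 → write 0
  1×2 = 2 → write 0 carry 1
  0×2+1 = 1 → write 1
  1×2 = 2 → write 0 carry 1
  1×2+1 = 3 → write 1 carry 1
  0×2+1 = 1 → write 1
  1×2 = 2 → write 0 carry 1
  1×2+1 = 3 → write 1 carry 1
  0×2+1 = 1 → write 1
  1×2 = 2 → write 0 carry 1
  0×2+1 = 1 → write 1
  1×2 = 2 → write 0 carry 1
  1×2+1 = 3 → write 1 carry 1
  0×2+1 = 1 → write 1
  0×2 = 0 → write 0
  1×2 = 2 → write 0 carry 1
  0×2+1 = 1 → write 1
  1×2 = 2 → write 0 carry 1
  1×2+1 = 3 → write 1 carry 1
  1×2+1 = 3 → write 1 carry 1
  1×2+1 = 3 → write 1 carry 1
  remaining carry: 1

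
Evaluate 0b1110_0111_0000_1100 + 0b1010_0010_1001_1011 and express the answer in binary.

0b11000100110100111

Add column by column in base 2, right to left:
  0+1 = 1
  0+1 = 1
  1+0 = 1
  1+1 = 0 carry 1
  0+1+1 = 0 carry 1
  0+0+1 = 1
  0+0 = 0
  0+1 = 1
  1+0 = 1
  1+1 = 0 carry 1
  1+0+1 = 0 carry 1
  0+0+1 = 1
  0+0 = 0
  1+1 = 0 carry 1
  1+0+1 = 0 carry 1
  1+1+1 = 1 carry 1
  final carry 1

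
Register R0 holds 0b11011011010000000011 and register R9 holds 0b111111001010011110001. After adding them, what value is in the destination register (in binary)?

Add column by column in base 2, right to left:
  1+1 = 0 carry 1
  1+0+1 = 0 carry 1
  0+0+1 = 1
  0+0 = 0
  0+1 = 1
  0+1 = 1
  0+1 = 1
  0+1 = 1
  0+0 = 0
  0+0 = 0
  1+1 = 0 carry 1
  0+0+1 = 1
  1+1 = 0 carry 1
  1+0+1 = 0 carry 1
  0+0+1 = 1
  1+1 = 0 carry 1
  1+1+1 = 1 carry 1
  0+1+1 = 0 carry 1
  1+1+1 = 1 carry 1
  1+1+1 = 1 carry 1
  0+1+1 = 0 carry 1
  final carry 1

0b1011010100100011110100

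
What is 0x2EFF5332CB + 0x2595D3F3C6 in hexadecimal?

Add column by column in base 16, right to left:
  B+6 = 1 carry 1
  C+C+1 = 9 carry 1
  2+3+1 = 6
  3+F = 2 carry 1
  3+3+1 = 7
  5+D = 2 carry 1
  F+5+1 = 5 carry 1
  F+9+1 = 9 carry 1
  E+5+1 = 4 carry 1
  2+2+1 = 5

0x5495272691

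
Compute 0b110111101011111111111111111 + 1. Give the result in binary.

0b110111101100000000000000000

The trailing 17 digits are 1 (max in base 2), so adding 1 cascades: they roll to 0 and the next digit up increments.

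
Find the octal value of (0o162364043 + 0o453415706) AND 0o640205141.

Add column by column in base 8, right to left:
  3+6 = 1 carry 1
  4+0+1 = 5
  0+7 = 7
  4+5 = 1 carry 1
  6+1+1 = 0 carry 1
  3+4+1 = 0 carry 1
  2+3+1 = 6
  6+5 = 3 carry 1
  1+4+1 = 6
Sum = 0o636001751; now AND with 0o640205141:
  6&6=6, 3&4=0, 6&0=0, 0&2=0, 0&0=0, 1&5=1, 7&1=1, 5&4=4, 1&1=1

0o600001141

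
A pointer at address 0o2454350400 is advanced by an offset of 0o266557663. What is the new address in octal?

0o2743130263

Add column by column in base 8, right to left:
  0+3 = 3
  0+6 = 6
  4+6 = 2 carry 1
  0+7+1 = 0 carry 1
  5+5+1 = 3 carry 1
  3+5+1 = 1 carry 1
  4+6+1 = 3 carry 1
  5+6+1 = 4 carry 1
  4+2+1 = 7
  2+0 = 2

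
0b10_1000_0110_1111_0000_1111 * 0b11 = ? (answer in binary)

0b11110010100110100101101

Multiply each base-2 digit by 3, carrying:
  1×3 = 3 → write 1 carry 1
  1×3+1 = 4 → write 0 carry 2
  1×3+2 = 5 → write 1 carry 2
  1×3+2 = 5 → write 1 carry 2
  0×3+2 = 2 → write 0 carry 1
  0×3+1 = 1 → write 1
  0×3 = 0 → write 0
  0×3 = 0 → write 0
  1×3 = 3 → write 1 carry 1
  1×3+1 = 4 → write 0 carry 2
  1×3+2 = 5 → write 1 carry 2
  1×3+2 = 5 → write 1 carry 2
  0×3+2 = 2 → write 0 carry 1
  1×3+1 = 4 → write 0 carry 2
  1×3+2 = 5 → write 1 carry 2
  0×3+2 = 2 → write 0 carry 1
  0×3+1 = 1 → write 1
  0×3 = 0 → write 0
  0×3 = 0 → write 0
  1×3 = 3 → write 1 carry 1
  0×3+1 = 1 → write 1
  1×3 = 3 → write 1 carry 1
  remaining carry: 1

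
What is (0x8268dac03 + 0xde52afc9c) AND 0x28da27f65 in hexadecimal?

0x209a02805

Add column by column in base 16, right to left:
  3+c = f
  0+9 = 9
  c+c = 8 carry 1
  a+f+1 = a carry 1
  d+a+1 = 8 carry 1
  8+2+1 = b
  6+5 = b
  2+e = 0 carry 1
  8+d+1 = 6 carry 1
  final carry 1
Sum = 0x160bb8a89f; now AND with 0x28da27f65:
  1&0=0, 6&2=2, 0&8=0, b&d=9, b&a=a, 8&2=0, a&7=2, 8&f=8, 9&6=0, f&5=5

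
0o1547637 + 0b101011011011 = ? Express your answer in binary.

0o1547637 = 0b1101100111110011111 in binary.
Add column by column in base 2, right to left:
  1+1 = 0 carry 1
  1+1+1 = 1 carry 1
  1+0+1 = 0 carry 1
  1+1+1 = 1 carry 1
  1+1+1 = 1 carry 1
  0+0+1 = 1
  0+1 = 1
  1+1 = 0 carry 1
  1+0+1 = 0 carry 1
  1+1+1 = 1 carry 1
  1+0+1 = 0 carry 1
  1+1+1 = 1 carry 1
  0+0+1 = 1
  0+0 = 0
  1+0 = 1
  1+0 = 1
  0+0 = 0
  1+0 = 1
  1+0 = 1

0b1101101101001111010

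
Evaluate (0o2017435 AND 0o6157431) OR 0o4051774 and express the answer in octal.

0o6057775

0o2017435 AND 0o6157431 = 0o2017431.
Then OR with 0o4051774.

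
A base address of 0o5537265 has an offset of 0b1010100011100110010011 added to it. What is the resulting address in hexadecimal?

0x40F848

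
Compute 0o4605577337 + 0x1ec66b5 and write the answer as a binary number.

0o4605577337 = 0b100110000101101111111011011111 in binary.
0x1ec66b5 = 0b1111011000110011010110101 in binary.
Add column by column in base 2, right to left:
  1+1 = 0 carry 1
  1+0+1 = 0 carry 1
  1+1+1 = 1 carry 1
  1+0+1 = 0 carry 1
  1+1+1 = 1 carry 1
  0+1+1 = 0 carry 1
  1+0+1 = 0 carry 1
  1+1+1 = 1 carry 1
  0+0+1 = 1
  1+1 = 0 carry 1
  1+1+1 = 1 carry 1
  1+0+1 = 0 carry 1
  1+0+1 = 0 carry 1
  1+1+1 = 1 carry 1
  1+1+1 = 1 carry 1
  1+0+1 = 0 carry 1
  0+0+1 = 1
  1+0 = 1
  1+1 = 0 carry 1
  0+1+1 = 0 carry 1
  1+0+1 = 0 carry 1
  0+1+1 = 0 carry 1
  0+1+1 = 0 carry 1
  0+1+1 = 0 carry 1
  0+1+1 = 0 carry 1
  1+0+1 = 0 carry 1
  1+0+1 = 0 carry 1
  0+0+1 = 1
  0+0 = 0
  1+0 = 1

0b101000000000110110010110010100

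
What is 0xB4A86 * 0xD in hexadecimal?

Multiply each base-16 digit by 13, carrying:
  6×13 = 78 → write E carry 4
  8×13+4 = 108 → write C carry 6
  A×13+6 = 136 → write 8 carry 8
  4×13+8 = 60 → write C carry 3
  B×13+3 = 146 → write 2 carry 9
  remaining carry: 9

0x92C8CE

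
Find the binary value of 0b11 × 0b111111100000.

Multiply each base-2 digit by 3, carrying:
  0×3 = 0 → write 0
  0×3 = 0 → write 0
  0×3 = 0 → write 0
  0×3 = 0 → write 0
  0×3 = 0 → write 0
  1×3 = 3 → write 1 carry 1
  1×3+1 = 4 → write 0 carry 2
  1×3+2 = 5 → write 1 carry 2
  1×3+2 = 5 → write 1 carry 2
  1×3+2 = 5 → write 1 carry 2
  1×3+2 = 5 → write 1 carry 2
  1×3+2 = 5 → write 1 carry 2
  remaining carry: 10

0b10111110100000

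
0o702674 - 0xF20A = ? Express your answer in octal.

0o511662

0xF20A = 0o171012 in octal.
Subtract column by column in base 8:
  4-2 → 2
  7-1 → 6
  6-0 → 6
  2-1 → 1
  0-7 → 1 (borrow)
  7-1-1 → 5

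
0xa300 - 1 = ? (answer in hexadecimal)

The trailing 2 digits are 0, so subtracting 1 borrows through: they become F and the next digit up decrements.

0xa2ff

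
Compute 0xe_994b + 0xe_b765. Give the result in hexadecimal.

0x1d50b0

Add column by column in base 16, right to left:
  b+5 = 0 carry 1
  4+6+1 = b
  9+7 = 0 carry 1
  9+b+1 = 5 carry 1
  e+e+1 = d carry 1
  final carry 1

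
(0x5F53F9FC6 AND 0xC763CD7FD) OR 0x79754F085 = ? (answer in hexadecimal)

0x7F77CF7C5

0x5F53F9FC6 AND 0xC763CD7FD = 0x4743C97C4.
Then OR with 0x79754F085.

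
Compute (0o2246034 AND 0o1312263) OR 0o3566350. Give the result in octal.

0o3766370

0o2246034 AND 0o1312263 = 0o0202020.
Then OR with 0o3566350.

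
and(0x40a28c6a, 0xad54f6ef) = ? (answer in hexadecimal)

0x0000846a

AND each hex digit independently (no carries):
  4&a=0, 0&d=0, a&5=0, 2&4=0, 8&f=8, c&6=4, 6&e=6, a&f=a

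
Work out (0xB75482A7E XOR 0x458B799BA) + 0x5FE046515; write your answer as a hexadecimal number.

0x152C0418D9

First 0xB75482A7E XOR 0x458B799BA = 0xF2DFFB3C4.
Add column by column in base 16, right to left:
  4+5 = 9
  C+1 = D
  3+5 = 8
  B+6 = 1 carry 1
  F+4+1 = 4 carry 1
  F+0+1 = 0 carry 1
  D+E+1 = C carry 1
  2+F+1 = 2 carry 1
  F+5+1 = 5 carry 1
  final carry 1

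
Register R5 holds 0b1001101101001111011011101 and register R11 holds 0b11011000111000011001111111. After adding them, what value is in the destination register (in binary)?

Add column by column in base 2, right to left:
  1+1 = 0 carry 1
  0+1+1 = 0 carry 1
  1+1+1 = 1 carry 1
  1+1+1 = 1 carry 1
  1+1+1 = 1 carry 1
  0+1+1 = 0 carry 1
  1+1+1 = 1 carry 1
  1+0+1 = 0 carry 1
  0+0+1 = 1
  1+1 = 0 carry 1
  1+1+1 = 1 carry 1
  1+0+1 = 0 carry 1
  1+0+1 = 0 carry 1
  0+0+1 = 1
  0+0 = 0
  1+1 = 0 carry 1
  0+1+1 = 0 carry 1
  1+1+1 = 1 carry 1
  1+0+1 = 0 carry 1
  0+0+1 = 1
  1+0 = 1
  1+1 = 0 carry 1
  0+1+1 = 0 carry 1
  0+0+1 = 1
  1+1 = 0 carry 1
  0+1+1 = 0 carry 1
  final carry 1

0b100100110100010010101011100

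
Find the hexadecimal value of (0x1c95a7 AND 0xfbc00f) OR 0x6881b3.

0x7881b7

0x1c95a7 AND 0xfbc00f = 0x188007.
Then OR with 0x6881b3.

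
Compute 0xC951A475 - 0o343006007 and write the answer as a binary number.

0b11000101110001011001100001101110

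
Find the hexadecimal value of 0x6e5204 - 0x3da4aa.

0x30ad5a

Subtract column by column in base 16:
  4-a → a (borrow)
  0-a-1 → 5 (borrow)
  2-4-1 → d (borrow)
  5-a-1 → a (borrow)
  e-d-1 → 0
  6-3 → 3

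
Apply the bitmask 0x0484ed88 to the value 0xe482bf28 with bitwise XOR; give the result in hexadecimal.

XOR each hex digit independently (no carries):
  e^0=e, 4^4=0, 8^8=0, 2^4=6, b^e=5, f^d=2, 2^8=a, 8^8=0

0xe00652a0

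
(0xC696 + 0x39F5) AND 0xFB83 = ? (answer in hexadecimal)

0x83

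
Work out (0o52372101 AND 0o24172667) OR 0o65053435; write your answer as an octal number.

0o65173435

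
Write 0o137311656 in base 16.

Each octal digit is 3 bits: 1=001 3=011 7=111 3=011 1=001 1=001 6=110 5=101 6=110.
Group the bits into nibbles: 0001 0111 1101 1001 0011 1010 1110 → 17d93ae.

0x17d93ae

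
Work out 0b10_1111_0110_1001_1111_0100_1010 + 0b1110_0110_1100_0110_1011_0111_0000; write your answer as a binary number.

0b10001011000110000101010111010

Add column by column in base 2, right to left:
  0+0 = 0
  1+0 = 1
  0+0 = 0
  1+0 = 1
  0+1 = 1
  0+1 = 1
  1+1 = 0 carry 1
  0+0+1 = 1
  1+1 = 0 carry 1
  1+1+1 = 1 carry 1
  1+0+1 = 0 carry 1
  1+1+1 = 1 carry 1
  1+0+1 = 0 carry 1
  0+1+1 = 0 carry 1
  0+1+1 = 0 carry 1
  1+0+1 = 0 carry 1
  0+0+1 = 1
  1+0 = 1
  1+1 = 0 carry 1
  0+1+1 = 0 carry 1
  1+0+1 = 0 carry 1
  1+1+1 = 1 carry 1
  1+1+1 = 1 carry 1
  1+0+1 = 0 carry 1
  0+0+1 = 1
  1+1 = 0 carry 1
  0+1+1 = 0 carry 1
  0+1+1 = 0 carry 1
  final carry 1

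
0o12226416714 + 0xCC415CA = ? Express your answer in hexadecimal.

0x5F1E3396

0o12226416714 = 0x525A1DCC in hexadecimal.
Add column by column in base 16, right to left:
  C+A = 6 carry 1
  C+C+1 = 9 carry 1
  D+5+1 = 3 carry 1
  1+1+1 = 3
  A+4 = E
  5+C = 1 carry 1
  2+C+1 = F
  5+0 = 5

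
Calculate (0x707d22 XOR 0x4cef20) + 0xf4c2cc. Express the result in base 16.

First 0x707d22 XOR 0x4cef20 = 0x3c9202.
Add column by column in base 16, right to left:
  2+c = e
  0+c = c
  2+2 = 4
  9+c = 5 carry 1
  c+4+1 = 1 carry 1
  3+f+1 = 3 carry 1
  final carry 1

0x13154ce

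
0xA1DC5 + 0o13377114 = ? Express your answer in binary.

0b1110000001110000010001

0xA1DC5 = 0b10100001110111000101 in binary.
0o13377114 = 0b1011011111111001001100 in binary.
Add column by column in base 2, right to left:
  1+0 = 1
  0+0 = 0
  1+1 = 0 carry 1
  0+1+1 = 0 carry 1
  0+0+1 = 1
  0+0 = 0
  1+1 = 0 carry 1
  1+0+1 = 0 carry 1
  1+0+1 = 0 carry 1
  0+1+1 = 0 carry 1
  1+1+1 = 1 carry 1
  1+1+1 = 1 carry 1
  1+1+1 = 1 carry 1
  0+1+1 = 0 carry 1
  0+1+1 = 0 carry 1
  0+1+1 = 0 carry 1
  0+1+1 = 0 carry 1
  1+0+1 = 0 carry 1
  0+1+1 = 0 carry 1
  1+1+1 = 1 carry 1
  0+0+1 = 1
  0+1 = 1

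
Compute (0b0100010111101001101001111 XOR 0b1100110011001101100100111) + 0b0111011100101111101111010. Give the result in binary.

First 0b0100010111101001101001111 XOR 0b1100110011001101100100111 = 0b1000100100100100001101000.
Add column by column in base 2, right to left:
  0+0 = 0
  0+1 = 1
  0+0 = 0
  1+1 = 0 carry 1
  0+1+1 = 0 carry 1
  1+1+1 = 1 carry 1
  1+1+1 = 1 carry 1
  0+0+1 = 1
  0+1 = 1
  0+1 = 1
  0+1 = 1
  1+1 = 0 carry 1
  0+1+1 = 0 carry 1
  0+0+1 = 1
  1+1 = 0 carry 1
  0+0+1 = 1
  0+0 = 0
  1+1 = 0 carry 1
  0+1+1 = 0 carry 1
  0+1+1 = 0 carry 1
  1+0+1 = 0 carry 1
  0+1+1 = 0 carry 1
  0+1+1 = 0 carry 1
  0+1+1 = 0 carry 1
  1+0+1 = 0 carry 1
  final carry 1

0b10000000001010011111100010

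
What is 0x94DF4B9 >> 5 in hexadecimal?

0x4A6FA5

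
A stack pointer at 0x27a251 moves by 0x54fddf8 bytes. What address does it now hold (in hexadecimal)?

0x5778049

Add column by column in base 16, right to left:
  1+8 = 9
  5+f = 4 carry 1
  2+d+1 = 0 carry 1
  a+d+1 = 8 carry 1
  7+f+1 = 7 carry 1
  2+4+1 = 7
  0+5 = 5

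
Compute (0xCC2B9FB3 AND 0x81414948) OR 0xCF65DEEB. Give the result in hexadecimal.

0xCF65DFEB

0xCC2B9FB3 AND 0x81414948 = 0x80010900.
Then OR with 0xCF65DEEB.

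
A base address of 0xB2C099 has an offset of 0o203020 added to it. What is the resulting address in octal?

0o54743251

0xB2C099 = 0o54540231 in octal.
Add column by column in base 8, right to left:
  1+0 = 1
  3+2 = 5
  2+0 = 2
  0+3 = 3
  4+0 = 4
  5+2 = 7
  4+0 = 4
  5+0 = 5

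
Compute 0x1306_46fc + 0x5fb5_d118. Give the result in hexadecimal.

Add column by column in base 16, right to left:
  c+8 = 4 carry 1
  f+1+1 = 1 carry 1
  6+1+1 = 8
  4+d = 1 carry 1
  6+5+1 = c
  0+b = b
  3+f = 2 carry 1
  1+5+1 = 7

0x72bc1814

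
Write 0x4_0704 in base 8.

Expand each hex digit to 4 bits: 4=0100 0=0000 7=0111 0=0000 4=0100.
Group the bits in threes: 001 000 000 011 100 000 100 → 1003404.

0o1003404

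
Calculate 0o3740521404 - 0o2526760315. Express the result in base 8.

0o1211541067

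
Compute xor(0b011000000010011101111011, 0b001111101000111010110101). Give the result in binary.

0b010111101010100111001110

XOR bit by bit (1 where the bits differ):
  011000000010011101111011
^ 001111101000111010110101
= 010111101010100111001110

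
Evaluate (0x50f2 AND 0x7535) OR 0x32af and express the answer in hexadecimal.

0x50f2 AND 0x7535 = 0x5030.
Then OR with 0x32af.

0x72bf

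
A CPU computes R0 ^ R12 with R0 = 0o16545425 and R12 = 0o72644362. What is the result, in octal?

0o64301747

XOR each oct digit independently (no carries):
  1^7=6, 6^2=4, 5^6=3, 4^4=0, 5^4=1, 4^3=7, 2^6=4, 5^2=7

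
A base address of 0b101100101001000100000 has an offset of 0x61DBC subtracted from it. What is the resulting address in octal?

0o4032144

0b101100101001000100000 = 0o5451040 in octal.
0x61DBC = 0o1416674 in octal.
Subtract column by column in base 8:
  0-4 → 4 (borrow)
  4-7-1 → 4 (borrow)
  0-6-1 → 1 (borrow)
  1-6-1 → 2 (borrow)
  5-1-1 → 3
  4-4 → 0
  5-1 → 4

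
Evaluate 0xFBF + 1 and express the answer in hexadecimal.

0xFC0

The trailing 1 digit is F (max in base 16), so adding 1 cascades: they roll to 0 and the next digit up increments.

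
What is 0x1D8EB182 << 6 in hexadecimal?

6 bits is not a whole number of base-16 digits; in binary: 11101100011101011000110000010 << 6 = 11101100011101011000110000010000000.

0x763AC6080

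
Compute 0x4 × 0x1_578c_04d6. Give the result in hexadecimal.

0x55e301358

Multiply each base-16 digit by 4, carrying:
  6×4 = 24 → write 8 carry 1
  d×4+1 = 53 → write 5 carry 3
  4×4+3 = 19 → write 3 carry 1
  0×4+1 = 1 → write 1
  c×4 = 48 → write 0 carry 3
  8×4+3 = 35 → write 3 carry 2
  7×4+2 = 30 → write e carry 1
  5×4+1 = 21 → write 5 carry 1
  1×4+1 = 5 → write 5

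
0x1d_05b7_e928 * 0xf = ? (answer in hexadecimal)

Multiply each base-16 digit by 15, carrying:
  8×15 = 120 → write 8 carry 7
  2×15+7 = 37 → write 5 carry 2
  9×15+2 = 137 → write 9 carry 8
  e×15+8 = 218 → write a carry 13
  7×15+13 = 118 → write 6 carry 7
  b×15+7 = 172 → write c carry 10
  5×15+10 = 85 → write 5 carry 5
  0×15+5 = 5 → write 5
  d×15 = 195 → write 3 carry 12
  1×15+12 = 27 → write b carry 1
  remaining carry: 1

0x1b355c6a958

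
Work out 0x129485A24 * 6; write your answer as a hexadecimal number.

Multiply each base-16 digit by 6, carrying:
  4×6 = 24 → write 8 carry 1
  2×6+1 = 13 → write D
  A×6 = 60 → write C carry 3
  5×6+3 = 33 → write 1 carry 2
  8×6+2 = 50 → write 2 carry 3
  4×6+3 = 27 → write B carry 1
  9×6+1 = 55 → write 7 carry 3
  2×6+3 = 15 → write F
  1×6 = 6 → write 6

0x6F7B21CD8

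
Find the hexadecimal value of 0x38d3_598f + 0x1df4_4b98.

0x56c7a527

Add column by column in base 16, right to left:
  f+8 = 7 carry 1
  8+9+1 = 2 carry 1
  9+b+1 = 5 carry 1
  5+4+1 = a
  3+4 = 7
  d+f = c carry 1
  8+d+1 = 6 carry 1
  3+1+1 = 5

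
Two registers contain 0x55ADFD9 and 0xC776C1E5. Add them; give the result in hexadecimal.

0xCCD1A1BE

Add column by column in base 16, right to left:
  9+5 = E
  D+E = B carry 1
  F+1+1 = 1 carry 1
  D+C+1 = A carry 1
  A+6+1 = 1 carry 1
  5+7+1 = D
  5+7 = C
  0+C = C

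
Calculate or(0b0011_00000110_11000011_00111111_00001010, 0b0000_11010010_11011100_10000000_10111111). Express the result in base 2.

0b001111010110110111111011111110111111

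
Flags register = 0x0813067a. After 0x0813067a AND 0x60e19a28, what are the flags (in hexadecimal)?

AND each hex digit independently (no carries):
  0&6=0, 8&0=0, 1&e=0, 3&1=1, 0&9=0, 6&a=2, 7&2=2, a&8=8

0x00010228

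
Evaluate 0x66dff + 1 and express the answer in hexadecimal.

0x66e00

The trailing 2 digits are F (max in base 16), so adding 1 cascades: they roll to 0 and the next digit up increments.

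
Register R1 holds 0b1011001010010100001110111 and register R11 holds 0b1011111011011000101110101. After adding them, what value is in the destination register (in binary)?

Add column by column in base 2, right to left:
  1+1 = 0 carry 1
  1+0+1 = 0 carry 1
  1+1+1 = 1 carry 1
  0+0+1 = 1
  1+1 = 0 carry 1
  1+1+1 = 1 carry 1
  1+1+1 = 1 carry 1
  0+0+1 = 1
  0+1 = 1
  0+0 = 0
  0+0 = 0
  1+0 = 1
  0+1 = 1
  1+1 = 0 carry 1
  0+0+1 = 1
  0+1 = 1
  1+1 = 0 carry 1
  0+0+1 = 1
  1+1 = 0 carry 1
  0+1+1 = 0 carry 1
  0+1+1 = 0 carry 1
  1+1+1 = 1 carry 1
  1+1+1 = 1 carry 1
  0+0+1 = 1
  1+1 = 0 carry 1
  final carry 1

0b10111000101101100111101100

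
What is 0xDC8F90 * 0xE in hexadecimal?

Multiply each base-16 digit by 14, carrying:
  0×14 = 0 → write 0
  9×14 = 126 → write E carry 7
  F×14+7 = 217 → write 9 carry 13
  8×14+13 = 125 → write D carry 7
  C×14+7 = 175 → write F carry 10
  D×14+10 = 192 → write 0 carry 12
  remaining carry: C

0xC0FD9E0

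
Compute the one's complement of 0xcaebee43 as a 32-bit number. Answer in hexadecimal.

0x351411bc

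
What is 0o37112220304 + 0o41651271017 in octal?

Add column by column in base 8, right to left:
  4+7 = 3 carry 1
  0+1+1 = 2
  3+0 = 3
  0+1 = 1
  2+7 = 1 carry 1
  2+2+1 = 5
  2+1 = 3
  1+5 = 6
  1+6 = 7
  7+1 = 0 carry 1
  3+4+1 = 0 carry 1
  final carry 1

0o100763511323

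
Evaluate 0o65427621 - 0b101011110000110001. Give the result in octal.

0o64671540

0b101011110000110001 = 0o536061 in octal.
Subtract column by column in base 8:
  1-1 → 0
  2-6 → 4 (borrow)
  6-0-1 → 5
  7-6 → 1
  2-3 → 7 (borrow)
  4-5-1 → 6 (borrow)
  5-0-1 → 4
  6-0 → 6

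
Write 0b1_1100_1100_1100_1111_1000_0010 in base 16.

0x1CCCF82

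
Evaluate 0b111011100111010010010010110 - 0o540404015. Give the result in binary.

0o540404015 = 0b101100000100000100000001101 in binary.
Subtract column by column in base 2:
  0-1 → 1 (borrow)
  1-0-1 → 0
  1-1 → 0
  0-1 → 1 (borrow)
  1-0-1 → 0
  0-0 → 0
  0-0 → 0
  1-0 → 1
  0-0 → 0
  0-0 → 0
  1-0 → 1
  0-1 → 1 (borrow)
  0-0-1 → 1 (borrow)
  1-0-1 → 0
  0-0 → 0
  1-0 → 1
  1-0 → 1
  1-1 → 0
  0-0 → 0
  0-0 → 0
  1-0 → 1
  1-0 → 1
  1-0 → 1
  0-1 → 1 (borrow)
  1-1-1 → 1 (borrow)
  1-0-1 → 0
  1-1 → 0

0b1111100011001110010001001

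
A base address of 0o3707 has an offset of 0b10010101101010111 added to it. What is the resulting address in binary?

0o3707 = 0b11111000111 in binary.
Add column by column in base 2, right to left:
  1+1 = 0 carry 1
  1+1+1 = 1 carry 1
  1+1+1 = 1 carry 1
  0+0+1 = 1
  0+1 = 1
  0+0 = 0
  1+1 = 0 carry 1
  1+0+1 = 0 carry 1
  1+1+1 = 1 carry 1
  1+1+1 = 1 carry 1
  1+0+1 = 0 carry 1
  0+1+1 = 0 carry 1
  0+0+1 = 1
  0+1 = 1
  0+0 = 0
  0+0 = 0
  0+1 = 1

0b10011001100011110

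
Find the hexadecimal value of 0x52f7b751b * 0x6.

Multiply each base-16 digit by 6, carrying:
  b×6 = 66 → write 2 carry 4
  1×6+4 = 10 → write a
  5×6 = 30 → write e carry 1
  7×6+1 = 43 → write b carry 2
  b×6+2 = 68 → write 4 carry 4
  7×6+4 = 46 → write e carry 2
  f×6+2 = 92 → write c carry 5
  2×6+5 = 17 → write 1 carry 1
  5×6+1 = 31 → write f carry 1
  remaining carry: 1

0x1f1ce4bea2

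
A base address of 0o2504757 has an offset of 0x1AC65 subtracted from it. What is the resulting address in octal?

0x1AC65 = 0o326145 in octal.
Subtract column by column in base 8:
  7-5 → 2
  5-4 → 1
  7-1 → 6
  4-6 → 6 (borrow)
  0-2-1 → 5 (borrow)
  5-3-1 → 1
  2-0 → 2

0o2156612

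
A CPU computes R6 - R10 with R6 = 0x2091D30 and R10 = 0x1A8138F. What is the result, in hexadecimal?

Subtract column by column in base 16:
  0-F → 1 (borrow)
  3-8-1 → A (borrow)
  D-3-1 → 9
  1-1 → 0
  9-8 → 1
  0-A → 6 (borrow)
  2-1-1 → 0

0x6109A1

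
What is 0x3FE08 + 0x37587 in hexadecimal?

0x7738F

Add column by column in base 16, right to left:
  8+7 = F
  0+8 = 8
  E+5 = 3 carry 1
  F+7+1 = 7 carry 1
  3+3+1 = 7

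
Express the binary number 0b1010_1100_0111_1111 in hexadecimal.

Group the bits into nibbles: 1010 1100 0111 1111 → ac7f.

0xac7f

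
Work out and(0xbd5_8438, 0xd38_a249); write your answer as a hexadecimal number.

AND each hex digit independently (no carries):
  b&d=9, d&3=1, 5&8=0, 8&a=8, 4&2=0, 3&4=0, 8&9=8

0x9108008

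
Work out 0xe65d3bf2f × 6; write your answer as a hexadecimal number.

0x5662f67b1a

Multiply each base-16 digit by 6, carrying:
  f×6 = 90 → write a carry 5
  2×6+5 = 17 → write 1 carry 1
  f×6+1 = 91 → write b carry 5
  b×6+5 = 71 → write 7 carry 4
  3×6+4 = 22 → write 6 carry 1
  d×6+1 = 79 → write f carry 4
  5×6+4 = 34 → write 2 carry 2
  6×6+2 = 38 → write 6 carry 2
  e×6+2 = 86 → write 6 carry 5
  remaining carry: 5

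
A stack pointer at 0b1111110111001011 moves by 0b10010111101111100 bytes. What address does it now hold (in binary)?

0b100010110101000111

Add column by column in base 2, right to left:
  1+0 = 1
  1+0 = 1
  0+1 = 1
  1+1 = 0 carry 1
  0+1+1 = 0 carry 1
  0+1+1 = 0 carry 1
  1+1+1 = 1 carry 1
  1+0+1 = 0 carry 1
  1+1+1 = 1 carry 1
  0+1+1 = 0 carry 1
  1+1+1 = 1 carry 1
  1+1+1 = 1 carry 1
  1+0+1 = 0 carry 1
  1+1+1 = 1 carry 1
  1+0+1 = 0 carry 1
  1+0+1 = 0 carry 1
  0+1+1 = 0 carry 1
  final carry 1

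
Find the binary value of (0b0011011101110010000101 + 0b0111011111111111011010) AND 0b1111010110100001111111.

0b1010010100100001011111

Add column by column in base 2, right to left:
  1+0 = 1
  0+1 = 1
  1+0 = 1
  0+1 = 1
  0+1 = 1
  0+0 = 0
  0+1 = 1
  1+1 = 0 carry 1
  0+1+1 = 0 carry 1
  0+1+1 = 0 carry 1
  1+1+1 = 1 carry 1
  1+1+1 = 1 carry 1
  1+1+1 = 1 carry 1
  0+1+1 = 0 carry 1
  1+1+1 = 1 carry 1
  1+1+1 = 1 carry 1
  1+1+1 = 1 carry 1
  0+0+1 = 1
  1+1 = 0 carry 1
  1+1+1 = 1 carry 1
  0+1+1 = 0 carry 1
  final carry 1
Sum = 0b1010111101110001011111; now AND with 0b1111010110100001111111:
  1010111101110001011111
& 1111010110100001111111
= 1010010100100001011111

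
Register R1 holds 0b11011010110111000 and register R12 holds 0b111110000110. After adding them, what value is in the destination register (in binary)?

Add column by column in base 2, right to left:
  0+0 = 0
  0+1 = 1
  0+1 = 1
  1+0 = 1
  1+0 = 1
  1+0 = 1
  0+0 = 0
  1+1 = 0 carry 1
  1+1+1 = 1 carry 1
  0+1+1 = 0 carry 1
  1+1+1 = 1 carry 1
  0+1+1 = 0 carry 1
  1+0+1 = 0 carry 1
  1+0+1 = 0 carry 1
  0+0+1 = 1
  1+0 = 1
  1+0 = 1

0b11100010100111110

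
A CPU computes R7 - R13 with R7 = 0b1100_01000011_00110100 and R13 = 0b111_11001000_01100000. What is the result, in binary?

0b1000111101011010100

Subtract column by column in base 2:
  0-0 → 0
  0-0 → 0
  1-0 → 1
  0-0 → 0
  1-0 → 1
  1-1 → 0
  0-1 → 1 (borrow)
  0-0-1 → 1 (borrow)
  1-0-1 → 0
  1-0 → 1
  0-0 → 0
  0-1 → 1 (borrow)
  0-0-1 → 1 (borrow)
  0-0-1 → 1 (borrow)
  1-1-1 → 1 (borrow)
  0-1-1 → 0 (borrow)
  0-1-1 → 0 (borrow)
  0-1-1 → 0 (borrow)
  1-1-1 → 1 (borrow)
  1-0-1 → 0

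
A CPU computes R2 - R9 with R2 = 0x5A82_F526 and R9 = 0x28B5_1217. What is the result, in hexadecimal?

0x31CDE30F

Subtract column by column in base 16:
  6-7 → F (borrow)
  2-1-1 → 0
  5-2 → 3
  F-1 → E
  2-5 → D (borrow)
  8-B-1 → C (borrow)
  A-8-1 → 1
  5-2 → 3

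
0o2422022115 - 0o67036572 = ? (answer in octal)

Subtract column by column in base 8:
  5-2 → 3
  1-7 → 2 (borrow)
  1-5-1 → 3 (borrow)
  2-6-1 → 3 (borrow)
  2-3-1 → 6 (borrow)
  0-0-1 → 7 (borrow)
  2-7-1 → 2 (borrow)
  2-6-1 → 3 (borrow)
  4-0-1 → 3
  2-0 → 2

0o2332763323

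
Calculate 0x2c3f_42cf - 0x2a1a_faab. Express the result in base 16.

0x2244824

Subtract column by column in base 16:
  f-b → 4
  c-a → 2
  2-a → 8 (borrow)
  4-f-1 → 4 (borrow)
  f-a-1 → 4
  3-1 → 2
  c-a → 2
  2-2 → 0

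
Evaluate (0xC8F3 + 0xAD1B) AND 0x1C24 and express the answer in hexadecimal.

0x1404

Add column by column in base 16, right to left:
  3+B = E
  F+1 = 0 carry 1
  8+D+1 = 6 carry 1
  C+A+1 = 7 carry 1
  final carry 1
Sum = 0x1760E; now AND with 0x1C24:
  1&0=0, 7&1=1, 6&C=4, 0&2=0, E&4=4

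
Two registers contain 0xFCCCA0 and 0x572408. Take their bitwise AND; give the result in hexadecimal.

0x540400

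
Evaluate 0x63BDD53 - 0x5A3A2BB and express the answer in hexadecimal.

Subtract column by column in base 16:
  3-B → 8 (borrow)
  5-B-1 → 9 (borrow)
  D-2-1 → A
  D-A → 3
  B-3 → 8
  3-A → 9 (borrow)
  6-5-1 → 0

0x983A98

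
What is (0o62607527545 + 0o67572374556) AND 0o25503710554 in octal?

Add column by column in base 8, right to left:
  5+6 = 3 carry 1
  4+5+1 = 2 carry 1
  5+5+1 = 3 carry 1
  7+4+1 = 4 carry 1
  2+7+1 = 2 carry 1
  5+3+1 = 1 carry 1
  7+2+1 = 2 carry 1
  0+7+1 = 0 carry 1
  6+5+1 = 4 carry 1
  2+7+1 = 2 carry 1
  6+6+1 = 5 carry 1
  final carry 1
Sum = 0o152402124323; now AND with 0o25503710554:
  1&0=0, 5&2=0, 2&5=0, 4&5=4, 0&0=0, 2&3=2, 1&7=1, 2&1=0, 4&0=0, 3&5=1, 2&5=0, 3&4=0

0o402100100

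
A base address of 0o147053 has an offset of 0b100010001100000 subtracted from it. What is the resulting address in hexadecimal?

0o147053 = 0xCE2B in hexadecimal.
0b100010001100000 = 0x4460 in hexadecimal.
Subtract column by column in base 16:
  B-0 → B
  2-6 → C (borrow)
  E-4-1 → 9
  C-4 → 8

0x89CB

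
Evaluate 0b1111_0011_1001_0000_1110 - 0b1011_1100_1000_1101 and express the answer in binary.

0b11100111110010000001

Subtract column by column in base 2:
  0-1 → 1 (borrow)
  1-0-1 → 0
  1-1 → 0
  1-1 → 0
  0-0 → 0
  0-0 → 0
  0-0 → 0
  0-1 → 1 (borrow)
  1-0-1 → 0
  0-0 → 0
  0-1 → 1 (borrow)
  1-1-1 → 1 (borrow)
  1-1-1 → 1 (borrow)
  1-1-1 → 1 (borrow)
  0-0-1 → 1 (borrow)
  0-1-1 → 0 (borrow)
  1-0-1 → 0
  1-0 → 1
  1-0 → 1
  1-0 → 1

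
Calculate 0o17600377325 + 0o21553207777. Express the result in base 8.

Add column by column in base 8, right to left:
  5+7 = 4 carry 1
  2+7+1 = 2 carry 1
  3+7+1 = 3 carry 1
  7+7+1 = 7 carry 1
  7+0+1 = 0 carry 1
  3+2+1 = 6
  0+3 = 3
  0+5 = 5
  6+5 = 3 carry 1
  7+1+1 = 1 carry 1
  1+2+1 = 4

0o41353607324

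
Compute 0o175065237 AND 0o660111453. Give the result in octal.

0o060001013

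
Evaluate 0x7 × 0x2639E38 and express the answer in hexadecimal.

0x10B95388

Multiply each base-16 digit by 7, carrying:
  8×7 = 56 → write 8 carry 3
  3×7+3 = 24 → write 8 carry 1
  E×7+1 = 99 → write 3 carry 6
  9×7+6 = 69 → write 5 carry 4
  3×7+4 = 25 → write 9 carry 1
  6×7+1 = 43 → write B carry 2
  2×7+2 = 16 → write 0 carry 1
  remaining carry: 1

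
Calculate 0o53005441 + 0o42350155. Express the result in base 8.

0o115355616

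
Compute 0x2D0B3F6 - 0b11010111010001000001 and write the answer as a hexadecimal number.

0x2C33FB5

0b11010111010001000001 = 0xD7441 in hexadecimal.
Subtract column by column in base 16:
  6-1 → 5
  F-4 → B
  3-4 → F (borrow)
  B-7-1 → 3
  0-D → 3 (borrow)
  D-0-1 → C
  2-0 → 2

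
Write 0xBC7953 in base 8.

0o57074523

Expand each hex digit to 4 bits: B=1011 C=1100 7=0111 9=1001 5=0101 3=0011.
Group the bits in threes: 101 111 000 111 100 101 010 011 → 57074523.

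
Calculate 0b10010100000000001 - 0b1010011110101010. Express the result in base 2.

0b1000000001010111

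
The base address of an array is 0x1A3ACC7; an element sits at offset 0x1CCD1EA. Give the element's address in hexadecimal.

0x3707EB1

Add column by column in base 16, right to left:
  7+A = 1 carry 1
  C+E+1 = B carry 1
  C+1+1 = E
  A+D = 7 carry 1
  3+C+1 = 0 carry 1
  A+C+1 = 7 carry 1
  1+1+1 = 3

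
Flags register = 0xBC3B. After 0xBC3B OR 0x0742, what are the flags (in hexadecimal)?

0xBF7B

OR each hex digit independently (no carries):
  B|0=B, C|7=F, 3|4=7, B|2=B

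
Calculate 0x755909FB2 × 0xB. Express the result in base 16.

0x50AD36DCA6

Multiply each base-16 digit by 11, carrying:
  2×11 = 22 → write 6 carry 1
  B×11+1 = 122 → write A carry 7
  F×11+7 = 172 → write C carry 10
  9×11+10 = 109 → write D carry 6
  0×11+6 = 6 → write 6
  9×11 = 99 → write 3 carry 6
  5×11+6 = 61 → write D carry 3
  5×11+3 = 58 → write A carry 3
  7×11+3 = 80 → write 0 carry 5
  remaining carry: 5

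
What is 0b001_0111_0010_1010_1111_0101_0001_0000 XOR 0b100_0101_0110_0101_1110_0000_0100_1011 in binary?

XOR bit by bit (1 where the bits differ):
  0010111001010101111010100010000
^ 1000101011001011110000001001011
= 1010010010011110001010101011011

0b1010010010011110001010101011011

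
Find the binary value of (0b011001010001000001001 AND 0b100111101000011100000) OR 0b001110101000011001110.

0b1111101000011001110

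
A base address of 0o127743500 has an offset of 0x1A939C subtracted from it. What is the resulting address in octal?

0x1A939C = 0o6511634 in octal.
Subtract column by column in base 8:
  0-4 → 4 (borrow)
  0-3-1 → 4 (borrow)
  5-6-1 → 6 (borrow)
  3-1-1 → 1
  4-1 → 3
  7-5 → 2
  7-6 → 1
  2-0 → 2
  1-0 → 1

0o121231644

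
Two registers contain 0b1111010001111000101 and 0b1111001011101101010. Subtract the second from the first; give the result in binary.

Subtract column by column in base 2:
  1-0 → 1
  0-1 → 1 (borrow)
  1-0-1 → 0
  0-1 → 1 (borrow)
  0-0-1 → 1 (borrow)
  0-1-1 → 0 (borrow)
  1-1-1 → 1 (borrow)
  1-0-1 → 0
  1-1 → 0
  1-1 → 0
  0-1 → 1 (borrow)
  0-0-1 → 1 (borrow)
  0-1-1 → 0 (borrow)
  1-0-1 → 0
  0-0 → 0
  1-1 → 0
  1-1 → 0
  1-1 → 0
  1-1 → 0

0b110001011011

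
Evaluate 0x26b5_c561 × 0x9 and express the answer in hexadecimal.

0x15c63f069

Multiply each base-16 digit by 9, carrying:
  1×9 = 9 → write 9
  6×9 = 54 → write 6 carry 3
  5×9+3 = 48 → write 0 carry 3
  c×9+3 = 111 → write f carry 6
  5×9+6 = 51 → write 3 carry 3
  b×9+3 = 102 → write 6 carry 6
  6×9+6 = 60 → write c carry 3
  2×9+3 = 21 → write 5 carry 1
  remaining carry: 1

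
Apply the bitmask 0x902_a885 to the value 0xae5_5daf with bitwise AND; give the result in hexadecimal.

AND each hex digit independently (no carries):
  a&9=8, e&0=0, 5&2=0, 5&a=0, d&8=8, a&8=8, f&5=5

0x8000885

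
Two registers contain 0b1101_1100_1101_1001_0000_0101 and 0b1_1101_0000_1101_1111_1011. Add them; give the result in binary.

Add column by column in base 2, right to left:
  1+1 = 0 carry 1
  0+1+1 = 0 carry 1
  1+0+1 = 0 carry 1
  0+1+1 = 0 carry 1
  0+1+1 = 0 carry 1
  0+1+1 = 0 carry 1
  0+1+1 = 0 carry 1
  0+1+1 = 0 carry 1
  1+1+1 = 1 carry 1
  0+0+1 = 1
  0+1 = 1
  1+1 = 0 carry 1
  1+0+1 = 0 carry 1
  0+0+1 = 1
  1+0 = 1
  1+0 = 1
  0+1 = 1
  0+0 = 0
  1+1 = 0 carry 1
  1+1+1 = 1 carry 1
  1+1+1 = 1 carry 1
  0+0+1 = 1
  1+0 = 1
  1+0 = 1

0b111110011110011100000000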